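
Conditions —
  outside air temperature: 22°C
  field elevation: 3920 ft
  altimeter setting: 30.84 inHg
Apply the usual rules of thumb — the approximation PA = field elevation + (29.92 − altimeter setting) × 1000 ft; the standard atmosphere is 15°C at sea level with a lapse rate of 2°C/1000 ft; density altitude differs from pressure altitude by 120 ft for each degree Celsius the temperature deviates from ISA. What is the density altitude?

Pressure altitude = 3920 + (29.92 − 30.84) × 1000 = 3920 + (-920) = 3000 ft.
ISA temperature at 3000 ft = 15 − 2 × (3000/1000) = 9°C.
ISA deviation = 22 − 9 = +13°C.
Density altitude = 3000 + 120 × (13) = 4560 ft.

4560 ft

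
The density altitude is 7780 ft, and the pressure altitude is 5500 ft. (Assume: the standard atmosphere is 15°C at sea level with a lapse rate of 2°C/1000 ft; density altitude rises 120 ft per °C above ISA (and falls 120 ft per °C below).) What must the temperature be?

23°C

Density altitude − pressure altitude = 7780 − 5500 = +2280 ft.
At 120 ft/°C that is an ISA deviation of 2280/120 = +19°C.
ISA temperature at 5500 ft = 15 − 2 × (5500/1000) = 4°C.
OAT = ISA + deviation = 4 + (+19) = 23°C.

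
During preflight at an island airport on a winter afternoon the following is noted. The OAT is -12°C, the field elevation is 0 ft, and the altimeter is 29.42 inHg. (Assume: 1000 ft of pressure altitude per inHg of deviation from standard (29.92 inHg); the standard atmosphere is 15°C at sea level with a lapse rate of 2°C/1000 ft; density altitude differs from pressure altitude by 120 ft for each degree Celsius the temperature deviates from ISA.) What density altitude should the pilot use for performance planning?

Pressure altitude = 0 + (29.92 − 29.42) × 1000 = 0 + (+500) = 500 ft.
ISA temperature at 500 ft = 15 − 2 × (500/1000) = 14°C.
ISA deviation = -12 − 14 = -26°C.
Density altitude = 500 + 120 × (-26) = -2620 ft.

-2620 ft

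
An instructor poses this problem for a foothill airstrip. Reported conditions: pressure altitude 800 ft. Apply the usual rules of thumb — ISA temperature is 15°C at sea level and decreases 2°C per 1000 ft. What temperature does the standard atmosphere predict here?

13.4°C

ISA temperature = 15 − 2 × (800/1000) = 15 − 1.6 = 13.4°C.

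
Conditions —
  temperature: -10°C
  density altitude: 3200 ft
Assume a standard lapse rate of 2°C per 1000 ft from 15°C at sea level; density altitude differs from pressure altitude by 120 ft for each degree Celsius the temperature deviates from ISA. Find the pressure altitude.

DA = PA + 120 × (OAT − (15 − 2·PA/1000)) = PA + 120·OAT − 1800 + 0.24·PA = 1.24·PA + 120·OAT − 1800.
So 1.24·PA = 3200 − 120 × (-10) + 1800 = 6200.
PA = 6200 / 1.24 = 5000 ft.

5000 ft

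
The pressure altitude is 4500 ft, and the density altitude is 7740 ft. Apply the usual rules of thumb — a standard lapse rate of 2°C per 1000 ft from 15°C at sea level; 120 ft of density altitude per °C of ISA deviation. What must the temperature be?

Density altitude − pressure altitude = 7740 − 4500 = +3240 ft.
At 120 ft/°C that is an ISA deviation of 3240/120 = +27°C.
ISA temperature at 4500 ft = 15 − 2 × (4500/1000) = 6°C.
OAT = ISA + deviation = 6 + (+27) = 33°C.

33°C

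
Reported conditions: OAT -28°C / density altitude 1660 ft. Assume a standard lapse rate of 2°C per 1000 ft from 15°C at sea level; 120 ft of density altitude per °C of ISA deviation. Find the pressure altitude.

5500 ft

DA = PA + 120 × (OAT − (15 − 2·PA/1000)) = PA + 120·OAT − 1800 + 0.24·PA = 1.24·PA + 120·OAT − 1800.
So 1.24·PA = 1660 − 120 × (-28) + 1800 = 6820.
PA = 6820 / 1.24 = 5500 ft.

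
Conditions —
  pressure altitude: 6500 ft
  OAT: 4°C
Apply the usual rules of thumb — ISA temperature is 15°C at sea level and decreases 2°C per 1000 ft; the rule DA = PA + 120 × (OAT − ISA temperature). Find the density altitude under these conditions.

ISA temperature at 6500 ft = 15 − 2 × (6500/1000) = 2°C.
ISA deviation = 4 − 2 = +2°C.
Density altitude = 6500 + 120 × (2) = 6500 + (+240) = 6740 ft.

6740 ft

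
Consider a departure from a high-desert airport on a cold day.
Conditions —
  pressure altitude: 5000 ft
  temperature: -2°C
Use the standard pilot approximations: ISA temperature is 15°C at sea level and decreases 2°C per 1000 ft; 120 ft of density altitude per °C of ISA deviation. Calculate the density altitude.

ISA temperature at 5000 ft = 15 − 2 × (5000/1000) = 5°C.
ISA deviation = -2 − 5 = -7°C.
Density altitude = 5000 + 120 × (-7) = 5000 + (-840) = 4160 ft.

4160 ft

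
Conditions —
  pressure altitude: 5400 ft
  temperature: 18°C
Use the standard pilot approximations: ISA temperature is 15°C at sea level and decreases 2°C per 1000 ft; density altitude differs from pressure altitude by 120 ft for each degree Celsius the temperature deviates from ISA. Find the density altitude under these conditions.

7056 ft

ISA temperature at 5400 ft = 15 − 2 × (5400/1000) = 4.2°C.
ISA deviation = 18 − 4.2 = +13.8°C.
Density altitude = 5400 + 120 × (13.8) = 5400 + (+1656) = 7056 ft.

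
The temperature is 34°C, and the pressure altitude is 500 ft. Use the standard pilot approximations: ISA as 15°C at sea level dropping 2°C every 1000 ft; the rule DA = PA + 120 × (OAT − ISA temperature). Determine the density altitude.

ISA temperature at 500 ft = 15 − 2 × (500/1000) = 14°C.
ISA deviation = 34 − 14 = +20°C.
Density altitude = 500 + 120 × (20) = 500 + (+2400) = 2900 ft.

2900 ft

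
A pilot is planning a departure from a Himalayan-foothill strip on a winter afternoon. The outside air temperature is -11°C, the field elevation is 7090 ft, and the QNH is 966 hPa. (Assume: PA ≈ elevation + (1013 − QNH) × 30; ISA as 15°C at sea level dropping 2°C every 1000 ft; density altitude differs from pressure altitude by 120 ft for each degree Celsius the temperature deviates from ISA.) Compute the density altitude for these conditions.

Pressure altitude = 7090 + (1013 − 966) × 30 = 7090 + (+1410) = 8500 ft.
ISA temperature at 8500 ft = 15 − 2 × (8500/1000) = -2°C.
ISA deviation = -11 − (-2) = -9°C.
Density altitude = 8500 + 120 × (-9) = 7420 ft.

7420 ft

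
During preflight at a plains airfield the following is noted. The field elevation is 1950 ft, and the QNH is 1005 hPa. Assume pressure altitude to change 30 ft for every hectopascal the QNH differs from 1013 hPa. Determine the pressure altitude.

2190 ft

Pressure correction = (1013 − 1005) × 30 = +240 ft.
Pressure altitude = 1950 + (+240) = 2190 ft.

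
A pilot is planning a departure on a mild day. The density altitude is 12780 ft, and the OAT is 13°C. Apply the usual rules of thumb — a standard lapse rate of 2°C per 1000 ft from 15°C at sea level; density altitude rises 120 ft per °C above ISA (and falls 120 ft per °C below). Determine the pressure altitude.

DA = PA + 120 × (OAT − (15 − 2·PA/1000)) = PA + 120·OAT − 1800 + 0.24·PA = 1.24·PA + 120·OAT − 1800.
So 1.24·PA = 12780 − 120 × 13 + 1800 = 13020.
PA = 13020 / 1.24 = 10500 ft.

10500 ft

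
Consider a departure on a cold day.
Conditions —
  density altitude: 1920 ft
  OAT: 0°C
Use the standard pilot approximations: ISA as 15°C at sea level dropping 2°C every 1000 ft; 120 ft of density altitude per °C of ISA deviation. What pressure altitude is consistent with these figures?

3000 ft

DA = PA + 120 × (OAT − (15 − 2·PA/1000)) = PA + 120·OAT − 1800 + 0.24·PA = 1.24·PA + 120·OAT − 1800.
So 1.24·PA = 1920 − 120 × 0 + 1800 = 3720.
PA = 3720 / 1.24 = 3000 ft.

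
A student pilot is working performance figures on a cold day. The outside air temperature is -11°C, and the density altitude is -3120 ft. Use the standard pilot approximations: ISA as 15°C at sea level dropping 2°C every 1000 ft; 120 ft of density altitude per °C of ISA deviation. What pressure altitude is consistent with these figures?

DA = PA + 120 × (OAT − (15 − 2·PA/1000)) = PA + 120·OAT − 1800 + 0.24·PA = 1.24·PA + 120·OAT − 1800.
So 1.24·PA = -3120 − 120 × (-11) + 1800 = 0.
PA = 0 / 1.24 = 0 ft.

0 ft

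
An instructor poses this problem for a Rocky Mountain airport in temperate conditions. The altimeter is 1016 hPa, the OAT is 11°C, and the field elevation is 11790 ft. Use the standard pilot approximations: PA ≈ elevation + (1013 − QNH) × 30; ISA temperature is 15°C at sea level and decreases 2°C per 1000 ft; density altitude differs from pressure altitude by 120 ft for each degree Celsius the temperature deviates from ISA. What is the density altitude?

Pressure altitude = 11790 + (1013 − 1016) × 30 = 11790 + (-90) = 11700 ft.
ISA temperature at 11700 ft = 15 − 2 × (11700/1000) = -8.4°C.
ISA deviation = 11 − (-8.4) = +19.4°C.
Density altitude = 11700 + 120 × (19.4) = 14028 ft.

14028 ft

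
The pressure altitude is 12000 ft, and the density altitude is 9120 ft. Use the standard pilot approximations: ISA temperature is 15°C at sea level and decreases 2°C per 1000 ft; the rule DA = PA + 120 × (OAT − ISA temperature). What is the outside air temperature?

Density altitude − pressure altitude = 9120 − 12000 = -2880 ft.
At 120 ft/°C that is an ISA deviation of -2880/120 = -24°C.
ISA temperature at 12000 ft = 15 − 2 × (12000/1000) = -9°C.
OAT = ISA + deviation = -9 + (-24) = -33°C.

-33°C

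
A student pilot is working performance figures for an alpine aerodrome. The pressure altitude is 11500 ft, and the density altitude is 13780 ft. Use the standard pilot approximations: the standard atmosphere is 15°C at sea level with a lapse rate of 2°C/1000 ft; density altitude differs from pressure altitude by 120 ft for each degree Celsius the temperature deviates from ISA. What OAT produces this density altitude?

11°C

Density altitude − pressure altitude = 13780 − 11500 = +2280 ft.
At 120 ft/°C that is an ISA deviation of 2280/120 = +19°C.
ISA temperature at 11500 ft = 15 − 2 × (11500/1000) = -8°C.
OAT = ISA + deviation = -8 + (+19) = 11°C.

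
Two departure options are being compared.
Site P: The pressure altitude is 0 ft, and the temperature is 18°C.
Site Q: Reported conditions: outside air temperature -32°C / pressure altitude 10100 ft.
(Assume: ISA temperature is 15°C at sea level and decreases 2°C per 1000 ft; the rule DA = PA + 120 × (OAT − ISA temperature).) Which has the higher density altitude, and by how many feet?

Site Q by 6524 ft

Site P: ISA temp = 15°C, deviation +3°C, DA = 0 + 120 × 3 = 360 ft.
Site Q: ISA temp = -5.2°C, deviation -26.8°C, DA = 10100 + 120 × (-26.8) = 6884 ft.
Site Q is higher by 6884 − 360 = 6524 ft.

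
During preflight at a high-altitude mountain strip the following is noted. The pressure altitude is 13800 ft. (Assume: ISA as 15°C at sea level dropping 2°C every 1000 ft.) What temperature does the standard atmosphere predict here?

-12.6°C

ISA temperature = 15 − 2 × (13800/1000) = 15 − 27.6 = -12.6°C.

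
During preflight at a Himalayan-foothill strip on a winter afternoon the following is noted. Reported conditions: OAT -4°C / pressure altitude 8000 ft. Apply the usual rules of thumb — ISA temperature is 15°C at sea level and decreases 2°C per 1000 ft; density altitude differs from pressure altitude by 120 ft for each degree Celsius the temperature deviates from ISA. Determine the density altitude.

7640 ft

ISA temperature at 8000 ft = 15 − 2 × (8000/1000) = -1°C.
ISA deviation = -4 − (-1) = -3°C.
Density altitude = 8000 + 120 × (-3) = 8000 + (-360) = 7640 ft.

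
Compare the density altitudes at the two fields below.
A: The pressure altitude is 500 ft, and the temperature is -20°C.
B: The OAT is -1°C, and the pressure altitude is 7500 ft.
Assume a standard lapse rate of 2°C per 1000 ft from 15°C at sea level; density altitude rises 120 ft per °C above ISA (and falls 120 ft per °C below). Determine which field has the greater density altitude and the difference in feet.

A: ISA temp = 14°C, deviation -34°C, DA = 500 + 120 × (-34) = -3580 ft.
B: ISA temp = 0°C, deviation -1°C, DA = 7500 + 120 × (-1) = 7380 ft.
B is higher by 7380 − (-3580) = 10960 ft.

B by 10960 ft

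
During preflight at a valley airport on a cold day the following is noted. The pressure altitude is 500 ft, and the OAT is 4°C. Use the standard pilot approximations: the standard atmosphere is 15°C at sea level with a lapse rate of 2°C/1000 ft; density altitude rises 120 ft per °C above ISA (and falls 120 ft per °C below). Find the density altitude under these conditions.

-700 ft

ISA temperature at 500 ft = 15 − 2 × (500/1000) = 14°C.
ISA deviation = 4 − 14 = -10°C.
Density altitude = 500 + 120 × (-10) = 500 + (-1200) = -700 ft.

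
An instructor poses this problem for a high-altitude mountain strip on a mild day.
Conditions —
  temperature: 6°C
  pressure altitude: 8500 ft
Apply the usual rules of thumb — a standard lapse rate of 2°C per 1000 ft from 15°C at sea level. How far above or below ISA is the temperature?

ISA+8°C

ISA temperature at 8500 ft = 15 − 2 × (8500/1000) = -2°C.
Deviation = OAT − ISA = 6 − (-2) = +8°C.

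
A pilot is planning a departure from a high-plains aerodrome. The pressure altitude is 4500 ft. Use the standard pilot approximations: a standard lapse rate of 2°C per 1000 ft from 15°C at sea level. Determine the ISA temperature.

6°C

ISA temperature = 15 − 2 × (4500/1000) = 15 − 9 = 6°C.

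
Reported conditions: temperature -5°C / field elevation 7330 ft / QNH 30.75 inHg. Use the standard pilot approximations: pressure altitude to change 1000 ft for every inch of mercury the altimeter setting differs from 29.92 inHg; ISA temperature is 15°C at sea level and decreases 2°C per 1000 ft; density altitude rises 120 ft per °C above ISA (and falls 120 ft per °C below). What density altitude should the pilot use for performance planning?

Pressure altitude = 7330 + (29.92 − 30.75) × 1000 = 7330 + (-830) = 6500 ft.
ISA temperature at 6500 ft = 15 − 2 × (6500/1000) = 2°C.
ISA deviation = -5 − 2 = -7°C.
Density altitude = 6500 + 120 × (-7) = 5660 ft.

5660 ft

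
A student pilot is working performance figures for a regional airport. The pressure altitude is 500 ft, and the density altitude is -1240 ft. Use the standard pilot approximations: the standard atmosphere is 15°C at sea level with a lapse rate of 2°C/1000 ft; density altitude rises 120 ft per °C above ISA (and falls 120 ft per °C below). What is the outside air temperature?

-0.5°C

Density altitude − pressure altitude = -1240 − 500 = -1740 ft.
At 120 ft/°C that is an ISA deviation of -1740/120 = -14.5°C.
ISA temperature at 500 ft = 15 − 2 × (500/1000) = 14°C.
OAT = ISA + deviation = 14 + (-14.5) = -0.5°C.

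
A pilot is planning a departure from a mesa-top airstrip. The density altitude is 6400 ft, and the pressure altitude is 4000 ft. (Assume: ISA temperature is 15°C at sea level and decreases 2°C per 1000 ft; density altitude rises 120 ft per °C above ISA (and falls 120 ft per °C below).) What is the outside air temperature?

Density altitude − pressure altitude = 6400 − 4000 = +2400 ft.
At 120 ft/°C that is an ISA deviation of 2400/120 = +20°C.
ISA temperature at 4000 ft = 15 − 2 × (4000/1000) = 7°C.
OAT = ISA + deviation = 7 + (+20) = 27°C.

27°C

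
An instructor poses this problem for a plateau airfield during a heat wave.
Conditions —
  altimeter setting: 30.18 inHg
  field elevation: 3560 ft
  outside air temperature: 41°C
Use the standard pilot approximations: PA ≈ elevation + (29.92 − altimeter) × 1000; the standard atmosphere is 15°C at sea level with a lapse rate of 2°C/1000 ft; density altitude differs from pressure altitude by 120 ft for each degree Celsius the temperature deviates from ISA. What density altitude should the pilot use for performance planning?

7212 ft

Pressure altitude = 3560 + (29.92 − 30.18) × 1000 = 3560 + (-260) = 3300 ft.
ISA temperature at 3300 ft = 15 − 2 × (3300/1000) = 8.4°C.
ISA deviation = 41 − 8.4 = +32.6°C.
Density altitude = 3300 + 120 × (32.6) = 7212 ft.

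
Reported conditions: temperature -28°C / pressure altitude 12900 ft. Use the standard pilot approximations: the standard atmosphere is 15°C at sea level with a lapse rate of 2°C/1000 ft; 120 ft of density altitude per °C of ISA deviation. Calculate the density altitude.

10836 ft

ISA temperature at 12900 ft = 15 − 2 × (12900/1000) = -10.8°C.
ISA deviation = -28 − (-10.8) = -17.2°C.
Density altitude = 12900 + 120 × (-17.2) = 12900 + (-2064) = 10836 ft.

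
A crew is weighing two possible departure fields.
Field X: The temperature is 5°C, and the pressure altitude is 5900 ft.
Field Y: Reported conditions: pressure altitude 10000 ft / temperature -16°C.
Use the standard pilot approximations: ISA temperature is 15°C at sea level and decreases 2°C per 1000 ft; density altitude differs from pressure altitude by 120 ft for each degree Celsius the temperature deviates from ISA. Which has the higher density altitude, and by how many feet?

Field X: ISA temp = 3.2°C, deviation +1.8°C, DA = 5900 + 120 × 1.8 = 6116 ft.
Field Y: ISA temp = -5°C, deviation -11°C, DA = 10000 + 120 × (-11) = 8680 ft.
Field Y is higher by 8680 − 6116 = 2564 ft.

Field Y by 2564 ft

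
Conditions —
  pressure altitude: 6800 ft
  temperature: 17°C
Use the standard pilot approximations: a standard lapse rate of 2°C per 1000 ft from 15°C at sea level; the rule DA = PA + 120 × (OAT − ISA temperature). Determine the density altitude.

ISA temperature at 6800 ft = 15 − 2 × (6800/1000) = 1.4°C.
ISA deviation = 17 − 1.4 = +15.6°C.
Density altitude = 6800 + 120 × (15.6) = 6800 + (+1872) = 8672 ft.

8672 ft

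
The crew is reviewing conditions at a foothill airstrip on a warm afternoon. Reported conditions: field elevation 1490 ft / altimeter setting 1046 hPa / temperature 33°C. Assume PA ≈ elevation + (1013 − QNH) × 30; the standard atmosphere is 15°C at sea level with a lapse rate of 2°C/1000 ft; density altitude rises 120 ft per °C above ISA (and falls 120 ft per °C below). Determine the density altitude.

Pressure altitude = 1490 + (1013 − 1046) × 30 = 1490 + (-990) = 500 ft.
ISA temperature at 500 ft = 15 − 2 × (500/1000) = 14°C.
ISA deviation = 33 − 14 = +19°C.
Density altitude = 500 + 120 × (19) = 2780 ft.

2780 ft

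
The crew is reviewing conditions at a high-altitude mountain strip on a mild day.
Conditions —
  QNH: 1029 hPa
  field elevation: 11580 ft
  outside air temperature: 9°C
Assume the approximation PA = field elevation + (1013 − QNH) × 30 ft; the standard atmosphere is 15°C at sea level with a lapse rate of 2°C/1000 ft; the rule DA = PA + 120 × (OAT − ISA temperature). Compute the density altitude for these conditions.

Pressure altitude = 11580 + (1013 − 1029) × 30 = 11580 + (-480) = 11100 ft.
ISA temperature at 11100 ft = 15 − 2 × (11100/1000) = -7.2°C.
ISA deviation = 9 − (-7.2) = +16.2°C.
Density altitude = 11100 + 120 × (16.2) = 13044 ft.

13044 ft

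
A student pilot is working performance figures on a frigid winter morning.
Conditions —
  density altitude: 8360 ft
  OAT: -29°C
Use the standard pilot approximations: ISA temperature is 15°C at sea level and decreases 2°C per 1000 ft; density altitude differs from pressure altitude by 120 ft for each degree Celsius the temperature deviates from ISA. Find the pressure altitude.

DA = PA + 120 × (OAT − (15 − 2·PA/1000)) = PA + 120·OAT − 1800 + 0.24·PA = 1.24·PA + 120·OAT − 1800.
So 1.24·PA = 8360 − 120 × (-29) + 1800 = 13640.
PA = 13640 / 1.24 = 11000 ft.

11000 ft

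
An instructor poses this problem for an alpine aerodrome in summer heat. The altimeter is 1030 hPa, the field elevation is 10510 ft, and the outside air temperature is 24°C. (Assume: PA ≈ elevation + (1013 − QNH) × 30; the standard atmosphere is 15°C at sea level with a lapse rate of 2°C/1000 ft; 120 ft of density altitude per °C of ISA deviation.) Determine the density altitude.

13480 ft

Pressure altitude = 10510 + (1013 − 1030) × 30 = 10510 + (-510) = 10000 ft.
ISA temperature at 10000 ft = 15 − 2 × (10000/1000) = -5°C.
ISA deviation = 24 − (-5) = +29°C.
Density altitude = 10000 + 120 × (29) = 13480 ft.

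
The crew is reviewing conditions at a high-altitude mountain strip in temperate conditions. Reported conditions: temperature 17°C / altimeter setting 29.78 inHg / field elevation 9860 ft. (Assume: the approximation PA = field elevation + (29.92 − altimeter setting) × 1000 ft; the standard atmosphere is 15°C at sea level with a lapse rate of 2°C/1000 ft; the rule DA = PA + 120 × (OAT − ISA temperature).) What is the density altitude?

Pressure altitude = 9860 + (29.92 − 29.78) × 1000 = 9860 + (+140) = 10000 ft.
ISA temperature at 10000 ft = 15 − 2 × (10000/1000) = -5°C.
ISA deviation = 17 − (-5) = +22°C.
Density altitude = 10000 + 120 × (22) = 12640 ft.

12640 ft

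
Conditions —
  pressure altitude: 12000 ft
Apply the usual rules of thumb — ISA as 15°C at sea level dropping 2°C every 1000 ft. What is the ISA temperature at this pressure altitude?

-9°C

ISA temperature = 15 − 2 × (12000/1000) = 15 − 24 = -9°C.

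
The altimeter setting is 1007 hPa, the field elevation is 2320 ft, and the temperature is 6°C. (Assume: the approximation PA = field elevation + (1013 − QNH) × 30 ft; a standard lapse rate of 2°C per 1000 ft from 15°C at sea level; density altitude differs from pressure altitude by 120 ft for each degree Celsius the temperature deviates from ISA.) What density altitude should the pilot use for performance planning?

Pressure altitude = 2320 + (1013 − 1007) × 30 = 2320 + (+180) = 2500 ft.
ISA temperature at 2500 ft = 15 − 2 × (2500/1000) = 10°C.
ISA deviation = 6 − 10 = -4°C.
Density altitude = 2500 + 120 × (-4) = 2020 ft.

2020 ft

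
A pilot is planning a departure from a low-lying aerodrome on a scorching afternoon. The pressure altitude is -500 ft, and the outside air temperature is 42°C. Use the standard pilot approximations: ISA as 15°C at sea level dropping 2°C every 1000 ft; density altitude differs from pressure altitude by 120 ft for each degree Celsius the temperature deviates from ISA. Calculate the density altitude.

2620 ft

ISA temperature at -500 ft = 15 − 2 × (-500/1000) = 16°C.
ISA deviation = 42 − 16 = +26°C.
Density altitude = -500 + 120 × (26) = -500 + (+3120) = 2620 ft.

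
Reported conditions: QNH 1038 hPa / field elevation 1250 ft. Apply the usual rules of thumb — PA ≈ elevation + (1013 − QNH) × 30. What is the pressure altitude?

Pressure correction = (1013 − 1038) × 30 = -750 ft.
Pressure altitude = 1250 + (-750) = 500 ft.

500 ft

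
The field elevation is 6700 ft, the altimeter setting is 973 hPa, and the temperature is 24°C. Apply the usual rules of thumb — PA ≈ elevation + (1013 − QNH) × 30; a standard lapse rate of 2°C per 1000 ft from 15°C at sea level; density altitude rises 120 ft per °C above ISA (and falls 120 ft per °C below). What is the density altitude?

10876 ft

Pressure altitude = 6700 + (1013 − 973) × 30 = 6700 + (+1200) = 7900 ft.
ISA temperature at 7900 ft = 15 − 2 × (7900/1000) = -0.8°C.
ISA deviation = 24 − (-0.8) = +24.8°C.
Density altitude = 7900 + 120 × (24.8) = 10876 ft.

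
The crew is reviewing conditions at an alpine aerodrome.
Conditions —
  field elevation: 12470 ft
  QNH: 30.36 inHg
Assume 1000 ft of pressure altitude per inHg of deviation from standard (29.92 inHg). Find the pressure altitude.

12030 ft

Pressure correction = (29.92 − 30.36) × 1000 = -440 ft.
Pressure altitude = 12470 + (-440) = 12030 ft.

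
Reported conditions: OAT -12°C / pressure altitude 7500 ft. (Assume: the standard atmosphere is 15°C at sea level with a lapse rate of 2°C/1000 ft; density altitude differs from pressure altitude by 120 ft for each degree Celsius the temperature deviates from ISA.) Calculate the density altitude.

ISA temperature at 7500 ft = 15 − 2 × (7500/1000) = 0°C.
ISA deviation = -12 − 0 = -12°C.
Density altitude = 7500 + 120 × (-12) = 7500 + (-1440) = 6060 ft.

6060 ft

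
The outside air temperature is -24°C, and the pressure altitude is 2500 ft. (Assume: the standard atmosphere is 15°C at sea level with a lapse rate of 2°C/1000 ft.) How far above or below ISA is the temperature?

ISA temperature at 2500 ft = 15 − 2 × (2500/1000) = 10°C.
Deviation = OAT − ISA = -24 − 10 = -34°C.

ISA-34°C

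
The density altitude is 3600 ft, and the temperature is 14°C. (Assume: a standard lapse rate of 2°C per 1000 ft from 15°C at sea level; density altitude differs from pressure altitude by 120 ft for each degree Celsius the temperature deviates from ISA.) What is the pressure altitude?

DA = PA + 120 × (OAT − (15 − 2·PA/1000)) = PA + 120·OAT − 1800 + 0.24·PA = 1.24·PA + 120·OAT − 1800.
So 1.24·PA = 3600 − 120 × 14 + 1800 = 3720.
PA = 3720 / 1.24 = 3000 ft.

3000 ft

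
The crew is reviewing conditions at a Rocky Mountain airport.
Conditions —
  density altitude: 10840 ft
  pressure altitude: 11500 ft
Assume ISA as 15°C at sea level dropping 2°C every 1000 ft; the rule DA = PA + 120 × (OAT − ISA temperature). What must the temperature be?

Density altitude − pressure altitude = 10840 − 11500 = -660 ft.
At 120 ft/°C that is an ISA deviation of -660/120 = -5.5°C.
ISA temperature at 11500 ft = 15 − 2 × (11500/1000) = -8°C.
OAT = ISA + deviation = -8 + (-5.5) = -13.5°C.

-13.5°C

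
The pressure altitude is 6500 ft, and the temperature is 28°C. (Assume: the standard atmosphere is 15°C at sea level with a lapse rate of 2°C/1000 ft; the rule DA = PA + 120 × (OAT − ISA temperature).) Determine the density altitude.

9620 ft

ISA temperature at 6500 ft = 15 − 2 × (6500/1000) = 2°C.
ISA deviation = 28 − 2 = +26°C.
Density altitude = 6500 + 120 × (26) = 6500 + (+3120) = 9620 ft.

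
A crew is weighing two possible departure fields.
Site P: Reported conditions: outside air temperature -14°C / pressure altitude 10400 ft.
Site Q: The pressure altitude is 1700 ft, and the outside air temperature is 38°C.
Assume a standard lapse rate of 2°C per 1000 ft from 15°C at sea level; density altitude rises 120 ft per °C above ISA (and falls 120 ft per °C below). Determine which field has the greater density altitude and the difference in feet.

Site P by 4548 ft

Site P: ISA temp = -5.8°C, deviation -8.2°C, DA = 10400 + 120 × (-8.2) = 9416 ft.
Site Q: ISA temp = 11.6°C, deviation +26.4°C, DA = 1700 + 120 × 26.4 = 4868 ft.
Site P is higher by 9416 − 4868 = 4548 ft.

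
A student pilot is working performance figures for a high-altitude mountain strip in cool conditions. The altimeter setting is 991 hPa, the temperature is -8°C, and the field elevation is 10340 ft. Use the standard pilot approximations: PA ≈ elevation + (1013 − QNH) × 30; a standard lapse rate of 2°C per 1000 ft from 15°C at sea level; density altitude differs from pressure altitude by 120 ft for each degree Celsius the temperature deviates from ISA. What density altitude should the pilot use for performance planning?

10880 ft

Pressure altitude = 10340 + (1013 − 991) × 30 = 10340 + (+660) = 11000 ft.
ISA temperature at 11000 ft = 15 − 2 × (11000/1000) = -7°C.
ISA deviation = -8 − (-7) = -1°C.
Density altitude = 11000 + 120 × (-1) = 10880 ft.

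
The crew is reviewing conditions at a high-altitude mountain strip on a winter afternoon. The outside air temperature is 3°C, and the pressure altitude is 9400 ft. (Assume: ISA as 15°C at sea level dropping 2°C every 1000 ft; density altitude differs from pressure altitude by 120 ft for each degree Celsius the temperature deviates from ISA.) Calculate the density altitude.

ISA temperature at 9400 ft = 15 − 2 × (9400/1000) = -3.8°C.
ISA deviation = 3 − (-3.8) = +6.8°C.
Density altitude = 9400 + 120 × (6.8) = 9400 + (+816) = 10216 ft.

10216 ft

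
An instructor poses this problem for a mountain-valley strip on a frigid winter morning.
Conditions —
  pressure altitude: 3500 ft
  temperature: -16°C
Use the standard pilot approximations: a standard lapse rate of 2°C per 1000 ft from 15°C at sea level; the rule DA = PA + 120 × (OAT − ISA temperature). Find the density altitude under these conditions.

620 ft

ISA temperature at 3500 ft = 15 − 2 × (3500/1000) = 8°C.
ISA deviation = -16 − 8 = -24°C.
Density altitude = 3500 + 120 × (-24) = 3500 + (-2880) = 620 ft.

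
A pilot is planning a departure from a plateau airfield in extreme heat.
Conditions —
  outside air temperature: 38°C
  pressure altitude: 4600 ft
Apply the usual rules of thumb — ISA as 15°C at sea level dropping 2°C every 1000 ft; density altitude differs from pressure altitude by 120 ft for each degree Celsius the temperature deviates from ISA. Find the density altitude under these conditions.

8464 ft

ISA temperature at 4600 ft = 15 − 2 × (4600/1000) = 5.8°C.
ISA deviation = 38 − 5.8 = +32.2°C.
Density altitude = 4600 + 120 × (32.2) = 4600 + (+3864) = 8464 ft.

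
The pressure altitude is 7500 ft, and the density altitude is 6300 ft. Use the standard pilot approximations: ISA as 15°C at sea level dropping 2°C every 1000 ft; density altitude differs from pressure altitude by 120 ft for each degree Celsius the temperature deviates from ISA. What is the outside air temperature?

Density altitude − pressure altitude = 6300 − 7500 = -1200 ft.
At 120 ft/°C that is an ISA deviation of -1200/120 = -10°C.
ISA temperature at 7500 ft = 15 − 2 × (7500/1000) = 0°C.
OAT = ISA + deviation = 0 + (-10) = -10°C.

-10°C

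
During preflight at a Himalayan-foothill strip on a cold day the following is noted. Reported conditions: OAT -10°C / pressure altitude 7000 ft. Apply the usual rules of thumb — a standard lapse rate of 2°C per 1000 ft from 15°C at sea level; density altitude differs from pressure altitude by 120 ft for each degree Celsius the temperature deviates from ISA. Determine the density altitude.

5680 ft

ISA temperature at 7000 ft = 15 − 2 × (7000/1000) = 1°C.
ISA deviation = -10 − 1 = -11°C.
Density altitude = 7000 + 120 × (-11) = 7000 + (-1320) = 5680 ft.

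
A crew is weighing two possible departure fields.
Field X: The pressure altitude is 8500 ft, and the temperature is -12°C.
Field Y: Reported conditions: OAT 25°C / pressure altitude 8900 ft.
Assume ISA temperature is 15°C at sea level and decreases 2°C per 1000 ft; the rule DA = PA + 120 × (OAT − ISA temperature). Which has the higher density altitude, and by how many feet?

Field Y by 4936 ft

Field X: ISA temp = -2°C, deviation -10°C, DA = 8500 + 120 × (-10) = 7300 ft.
Field Y: ISA temp = -2.8°C, deviation +27.8°C, DA = 8900 + 120 × 27.8 = 12236 ft.
Field Y is higher by 12236 − 7300 = 4936 ft.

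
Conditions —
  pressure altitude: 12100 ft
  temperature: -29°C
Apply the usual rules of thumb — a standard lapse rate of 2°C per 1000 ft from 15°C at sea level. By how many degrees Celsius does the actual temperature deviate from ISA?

ISA-19.8°C

ISA temperature at 12100 ft = 15 − 2 × (12100/1000) = -9.2°C.
Deviation = OAT − ISA = -29 − (-9.2) = -19.8°C.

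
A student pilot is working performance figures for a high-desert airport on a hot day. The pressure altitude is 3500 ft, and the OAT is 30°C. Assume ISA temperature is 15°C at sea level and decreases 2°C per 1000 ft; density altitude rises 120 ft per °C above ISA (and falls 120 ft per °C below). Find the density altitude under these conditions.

ISA temperature at 3500 ft = 15 − 2 × (3500/1000) = 8°C.
ISA deviation = 30 − 8 = +22°C.
Density altitude = 3500 + 120 × (22) = 3500 + (+2640) = 6140 ft.

6140 ft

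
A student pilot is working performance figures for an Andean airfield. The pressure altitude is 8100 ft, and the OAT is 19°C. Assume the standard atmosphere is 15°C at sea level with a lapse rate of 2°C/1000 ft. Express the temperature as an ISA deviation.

ISA temperature at 8100 ft = 15 − 2 × (8100/1000) = -1.2°C.
Deviation = OAT − ISA = 19 − (-1.2) = +20.2°C.

ISA+20.2°C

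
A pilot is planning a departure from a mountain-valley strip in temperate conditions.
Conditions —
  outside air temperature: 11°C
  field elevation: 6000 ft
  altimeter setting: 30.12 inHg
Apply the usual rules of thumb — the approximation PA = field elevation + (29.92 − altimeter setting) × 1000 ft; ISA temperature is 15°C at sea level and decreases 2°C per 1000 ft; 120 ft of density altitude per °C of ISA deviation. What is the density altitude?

6712 ft

Pressure altitude = 6000 + (29.92 − 30.12) × 1000 = 6000 + (-200) = 5800 ft.
ISA temperature at 5800 ft = 15 − 2 × (5800/1000) = 3.4°C.
ISA deviation = 11 − 3.4 = +7.6°C.
Density altitude = 5800 + 120 × (7.6) = 6712 ft.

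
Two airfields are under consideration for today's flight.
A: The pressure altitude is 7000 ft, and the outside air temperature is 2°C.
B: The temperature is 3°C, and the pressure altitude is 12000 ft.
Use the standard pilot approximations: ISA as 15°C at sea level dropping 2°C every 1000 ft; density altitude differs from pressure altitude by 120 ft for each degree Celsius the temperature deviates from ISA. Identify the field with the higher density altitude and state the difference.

B by 6320 ft

A: ISA temp = 1°C, deviation +1°C, DA = 7000 + 120 × 1 = 7120 ft.
B: ISA temp = -9°C, deviation +12°C, DA = 12000 + 120 × 12 = 13440 ft.
B is higher by 13440 − 7120 = 6320 ft.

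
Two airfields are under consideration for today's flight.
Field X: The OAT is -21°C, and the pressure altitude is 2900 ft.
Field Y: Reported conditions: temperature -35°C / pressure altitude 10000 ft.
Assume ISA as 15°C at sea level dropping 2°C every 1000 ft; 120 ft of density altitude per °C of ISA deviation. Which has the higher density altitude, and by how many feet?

Field X: ISA temp = 9.2°C, deviation -30.2°C, DA = 2900 + 120 × (-30.2) = -724 ft.
Field Y: ISA temp = -5°C, deviation -30°C, DA = 10000 + 120 × (-30) = 6400 ft.
Field Y is higher by 6400 − (-724) = 7124 ft.

Field Y by 7124 ft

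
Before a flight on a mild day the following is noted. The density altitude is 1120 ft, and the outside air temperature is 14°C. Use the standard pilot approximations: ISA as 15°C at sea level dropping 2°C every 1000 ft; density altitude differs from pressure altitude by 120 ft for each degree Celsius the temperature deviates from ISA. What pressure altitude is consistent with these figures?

1000 ft

DA = PA + 120 × (OAT − (15 − 2·PA/1000)) = PA + 120·OAT − 1800 + 0.24·PA = 1.24·PA + 120·OAT − 1800.
So 1.24·PA = 1120 − 120 × 14 + 1800 = 1240.
PA = 1240 / 1.24 = 1000 ft.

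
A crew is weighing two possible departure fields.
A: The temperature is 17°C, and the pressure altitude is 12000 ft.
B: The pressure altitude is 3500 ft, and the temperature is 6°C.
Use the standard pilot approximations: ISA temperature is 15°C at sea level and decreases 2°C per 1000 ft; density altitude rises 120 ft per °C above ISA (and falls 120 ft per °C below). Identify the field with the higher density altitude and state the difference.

A by 11860 ft

A: ISA temp = -9°C, deviation +26°C, DA = 12000 + 120 × 26 = 15120 ft.
B: ISA temp = 8°C, deviation -2°C, DA = 3500 + 120 × (-2) = 3260 ft.
A is higher by 15120 − 3260 = 11860 ft.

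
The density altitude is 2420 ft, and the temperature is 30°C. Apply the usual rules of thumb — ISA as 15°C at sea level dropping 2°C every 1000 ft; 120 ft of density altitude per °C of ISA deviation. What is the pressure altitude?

DA = PA + 120 × (OAT − (15 − 2·PA/1000)) = PA + 120·OAT − 1800 + 0.24·PA = 1.24·PA + 120·OAT − 1800.
So 1.24·PA = 2420 − 120 × 30 + 1800 = 620.
PA = 620 / 1.24 = 500 ft.

500 ft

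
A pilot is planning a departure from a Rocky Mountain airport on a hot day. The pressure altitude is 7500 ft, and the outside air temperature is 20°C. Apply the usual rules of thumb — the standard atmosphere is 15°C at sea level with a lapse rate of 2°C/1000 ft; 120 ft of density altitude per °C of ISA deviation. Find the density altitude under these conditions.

9900 ft

ISA temperature at 7500 ft = 15 − 2 × (7500/1000) = 0°C.
ISA deviation = 20 − 0 = +20°C.
Density altitude = 7500 + 120 × (20) = 7500 + (+2400) = 9900 ft.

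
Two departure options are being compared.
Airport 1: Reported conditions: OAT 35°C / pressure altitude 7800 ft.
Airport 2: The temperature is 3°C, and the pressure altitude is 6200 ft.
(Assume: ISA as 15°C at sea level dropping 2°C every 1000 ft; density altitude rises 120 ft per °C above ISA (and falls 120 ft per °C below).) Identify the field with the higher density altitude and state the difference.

Airport 1 by 5824 ft

Airport 1: ISA temp = -0.6°C, deviation +35.6°C, DA = 7800 + 120 × 35.6 = 12072 ft.
Airport 2: ISA temp = 2.6°C, deviation +0.4°C, DA = 6200 + 120 × 0.4 = 6248 ft.
Airport 1 is higher by 12072 − 6248 = 5824 ft.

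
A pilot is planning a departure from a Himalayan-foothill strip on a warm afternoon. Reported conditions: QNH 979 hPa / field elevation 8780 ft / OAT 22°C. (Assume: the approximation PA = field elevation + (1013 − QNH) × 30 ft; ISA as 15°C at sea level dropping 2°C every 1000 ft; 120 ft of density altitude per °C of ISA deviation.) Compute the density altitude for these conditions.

Pressure altitude = 8780 + (1013 − 979) × 30 = 8780 + (+1020) = 9800 ft.
ISA temperature at 9800 ft = 15 − 2 × (9800/1000) = -4.6°C.
ISA deviation = 22 − (-4.6) = +26.6°C.
Density altitude = 9800 + 120 × (26.6) = 12992 ft.

12992 ft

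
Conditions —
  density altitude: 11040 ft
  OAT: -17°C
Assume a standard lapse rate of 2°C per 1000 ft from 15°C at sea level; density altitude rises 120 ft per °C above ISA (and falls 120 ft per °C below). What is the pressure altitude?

DA = PA + 120 × (OAT − (15 − 2·PA/1000)) = PA + 120·OAT − 1800 + 0.24·PA = 1.24·PA + 120·OAT − 1800.
So 1.24·PA = 11040 − 120 × (-17) + 1800 = 14880.
PA = 14880 / 1.24 = 12000 ft.

12000 ft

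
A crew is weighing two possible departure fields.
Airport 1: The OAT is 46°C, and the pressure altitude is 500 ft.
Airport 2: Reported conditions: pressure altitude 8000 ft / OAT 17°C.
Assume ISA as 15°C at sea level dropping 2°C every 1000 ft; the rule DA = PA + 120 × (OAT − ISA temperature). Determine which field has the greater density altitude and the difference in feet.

Airport 1: ISA temp = 14°C, deviation +32°C, DA = 500 + 120 × 32 = 4340 ft.
Airport 2: ISA temp = -1°C, deviation +18°C, DA = 8000 + 120 × 18 = 10160 ft.
Airport 2 is higher by 10160 − 4340 = 5820 ft.

Airport 2 by 5820 ft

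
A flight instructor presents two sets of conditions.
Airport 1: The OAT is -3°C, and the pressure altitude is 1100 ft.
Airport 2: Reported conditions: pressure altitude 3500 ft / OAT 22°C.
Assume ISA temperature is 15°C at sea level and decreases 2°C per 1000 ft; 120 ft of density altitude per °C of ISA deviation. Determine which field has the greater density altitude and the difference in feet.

Airport 1: ISA temp = 12.8°C, deviation -15.8°C, DA = 1100 + 120 × (-15.8) = -796 ft.
Airport 2: ISA temp = 8°C, deviation +14°C, DA = 3500 + 120 × 14 = 5180 ft.
Airport 2 is higher by 5180 − (-796) = 5976 ft.

Airport 2 by 5976 ft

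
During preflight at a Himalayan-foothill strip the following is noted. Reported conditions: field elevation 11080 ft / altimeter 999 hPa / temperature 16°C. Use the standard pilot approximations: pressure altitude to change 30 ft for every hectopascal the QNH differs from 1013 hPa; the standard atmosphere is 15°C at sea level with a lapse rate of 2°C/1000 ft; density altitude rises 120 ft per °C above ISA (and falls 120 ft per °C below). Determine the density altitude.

Pressure altitude = 11080 + (1013 − 999) × 30 = 11080 + (+420) = 11500 ft.
ISA temperature at 11500 ft = 15 − 2 × (11500/1000) = -8°C.
ISA deviation = 16 − (-8) = +24°C.
Density altitude = 11500 + 120 × (24) = 14380 ft.

14380 ft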